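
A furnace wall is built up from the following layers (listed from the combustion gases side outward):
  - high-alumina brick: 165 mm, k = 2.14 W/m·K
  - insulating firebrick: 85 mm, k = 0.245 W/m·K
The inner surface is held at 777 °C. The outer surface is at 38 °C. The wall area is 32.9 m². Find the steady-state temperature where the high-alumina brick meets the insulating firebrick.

Treating each layer as a thermal resistance in series:
R_high-alumina brick = L/(kA) = 0.165/(2.14×32.9) = 0.002344 K/W
R_insulating firebrick = L/(kA) = 0.085/(0.245×32.9) = 0.01055 K/W
R_total = 0.01289 K/W;  Q = ΔT/R_total = 739/0.01289 = 57340 W
T_interface = T_inner − Q·ΣR(inner→interface) = 777 − 57300×0.002344

T ≈ 643 °C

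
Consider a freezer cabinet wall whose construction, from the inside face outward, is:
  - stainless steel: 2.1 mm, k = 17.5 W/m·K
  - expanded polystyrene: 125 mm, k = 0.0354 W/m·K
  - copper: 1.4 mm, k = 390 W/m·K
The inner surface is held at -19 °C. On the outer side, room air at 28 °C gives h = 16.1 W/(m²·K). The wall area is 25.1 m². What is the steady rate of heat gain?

Model the wall as resistances in series:
R_stainless steel = L/(kA) = 0.0021/(17.5×25.1) = 4.781×10^-6 K/W
R_expanded polystyrene = L/(kA) = 0.125/(0.0354×25.1) = 0.1407 K/W
R_copper = L/(kA) = 0.0014/(390×25.1) = 1.43×10^-7 K/W
R_outer film = 1/(h_o·A) = 1/(16.1×25.1) = 0.002475 K/W
R_total = 0.1432 K/W
Q = ΔT / R_total = 47 / 0.1432

Q ≈ 328 W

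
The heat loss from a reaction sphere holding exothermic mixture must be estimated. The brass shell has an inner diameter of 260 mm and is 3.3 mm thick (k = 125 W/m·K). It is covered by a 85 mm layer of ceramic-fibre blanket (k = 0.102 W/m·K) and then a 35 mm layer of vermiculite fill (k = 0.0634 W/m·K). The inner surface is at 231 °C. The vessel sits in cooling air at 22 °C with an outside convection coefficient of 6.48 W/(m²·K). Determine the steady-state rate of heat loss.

Q ≈ 64 W

For a spherical shell R = (1/r₁ − 1/r₂)/(4πk); film R = 1/(h·4πr²). In series:
R_brass shell = (1/0.13 − 1/0.1333)/(4π×125) = 1.212×10^-4 K/W
R_ceramic-fibre blanket = (1/0.1333 − 1/0.2183)/(4π×0.102) = 2.279 K/W
R_vermiculite fill = (1/0.2183 − 1/0.2533)/(4π×0.0634) = 0.7945 K/W
R_outer film = 1/(h·4πr_o²) = 1/(6.48×4π×0.2533²) = 0.1914 K/W
R_total = 3.265 K/W
Q = ΔT/R_total = 209/3.265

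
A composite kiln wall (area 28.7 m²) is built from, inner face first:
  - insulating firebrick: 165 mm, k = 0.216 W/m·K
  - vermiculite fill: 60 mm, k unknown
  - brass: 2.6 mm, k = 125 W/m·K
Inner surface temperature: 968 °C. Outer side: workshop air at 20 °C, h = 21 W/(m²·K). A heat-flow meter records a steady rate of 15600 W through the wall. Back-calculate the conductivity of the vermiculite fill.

Thermal resistances in series:
R_insulating firebrick = L/(kA) = 0.165/(0.216×28.7) = 0.02662 K/W
R_brass = L/(kA) = 0.0026/(125×28.7) = 7.247×10^-7 K/W
R_outer film = 1/(h_o·A) = 1/(21×28.7) = 0.001659 K/W
Sum of known resistances R_other = 0.02828 K/W
Total R = ΔT/Q = 948/15600 = 0.06077 K/W
R_vermiculite fill = R_total − R_other = 0.03249 K/W
k = L/(R·A) = 0.06/(0.03249×28.7)

k ≈ 0.0643 W/(m·K)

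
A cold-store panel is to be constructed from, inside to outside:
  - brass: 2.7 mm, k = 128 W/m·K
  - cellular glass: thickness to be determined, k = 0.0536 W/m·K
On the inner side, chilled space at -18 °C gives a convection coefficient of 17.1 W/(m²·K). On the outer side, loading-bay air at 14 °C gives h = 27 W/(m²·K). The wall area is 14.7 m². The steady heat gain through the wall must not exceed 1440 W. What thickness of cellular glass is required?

Using the resistance-network approach (series):
R_inner film = 1/(h_i·A) = 1/(17.1×14.7) = 0.003978 K/W
R_brass = L/(kA) = 0.0027/(128×14.7) = 1.435×10^-6 K/W
R_outer film = 1/(h_o·A) = 1/(27×14.7) = 0.00252 K/W
Sum of the known resistances R_other = 0.006499 K/W
Required total resistance R_tot = ΔT/Q_allow = 32/1440 = 0.02222 K/W
R_cellular glass = R_tot − R_other = 0.01572 K/W
L = R·k·A = 0.01572×0.0536×14.7

L ≈ 12.4 mm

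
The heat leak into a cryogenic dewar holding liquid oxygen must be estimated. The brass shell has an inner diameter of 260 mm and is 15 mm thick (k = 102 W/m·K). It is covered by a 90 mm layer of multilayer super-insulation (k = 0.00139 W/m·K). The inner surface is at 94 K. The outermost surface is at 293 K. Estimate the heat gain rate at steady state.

Radial (spherical) resistances in series:
R_brass shell = (1/0.13 − 1/0.145)/(4π×102) = 6.208×10^-4 K/W
R_multilayer super-insulation = (1/0.145 − 1/0.235)/(4π×0.00139) = 151.2 K/W
R_total = 151.2 K/W
Q = ΔT/R_total = 199/151.2

Q ≈ 1.32 W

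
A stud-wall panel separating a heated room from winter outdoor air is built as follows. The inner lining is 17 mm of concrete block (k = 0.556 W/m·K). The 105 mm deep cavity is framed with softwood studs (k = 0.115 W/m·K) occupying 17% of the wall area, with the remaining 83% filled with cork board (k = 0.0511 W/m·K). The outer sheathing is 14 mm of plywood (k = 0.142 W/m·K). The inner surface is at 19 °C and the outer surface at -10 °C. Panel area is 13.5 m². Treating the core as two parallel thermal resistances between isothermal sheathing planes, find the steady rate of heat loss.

Q ≈ 215 W

Sheathing layers in series; stud and cavity paths in parallel between them.
R_inner = 0.017/(0.556×13.5) = 0.002265 K/W
R_stud  = 0.105/(0.115×0.17×13.5) = 0.3978 K/W
R_cav   = 0.105/(0.0511×0.83×13.5) = 0.1834 K/W
1/R_core = 1/R_stud + 1/R_cav → R_core = 0.1255 K/W
R_outer = 0.014/(0.142×13.5) = 0.007303 K/W
R_total = 0.1351 K/W
Q = ΔT/R_total = 29/0.1351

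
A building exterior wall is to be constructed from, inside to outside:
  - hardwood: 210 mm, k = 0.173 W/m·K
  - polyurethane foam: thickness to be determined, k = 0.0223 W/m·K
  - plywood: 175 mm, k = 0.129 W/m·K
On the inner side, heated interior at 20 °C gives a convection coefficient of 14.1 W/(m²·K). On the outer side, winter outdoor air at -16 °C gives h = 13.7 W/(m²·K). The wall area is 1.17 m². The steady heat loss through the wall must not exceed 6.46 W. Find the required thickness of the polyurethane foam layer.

L ≈ 84.9 mm

Using the resistance-network approach (series):
R_inner film = 1/(h_i·A) = 1/(14.1×1.17) = 0.06062 K/W
R_hardwood = L/(kA) = 0.21/(0.173×1.17) = 1.037 K/W
R_plywood = L/(kA) = 0.175/(0.129×1.17) = 1.159 K/W
R_outer film = 1/(h_o·A) = 1/(13.7×1.17) = 0.06239 K/W
Sum of the known resistances R_other = 2.32 K/W
Required total resistance R_tot = ΔT/Q_allow = 36/6.46 = 5.573 K/W
R_polyurethane foam = R_tot − R_other = 3.253 K/W
L = R·k·A = 3.253×0.0223×1.17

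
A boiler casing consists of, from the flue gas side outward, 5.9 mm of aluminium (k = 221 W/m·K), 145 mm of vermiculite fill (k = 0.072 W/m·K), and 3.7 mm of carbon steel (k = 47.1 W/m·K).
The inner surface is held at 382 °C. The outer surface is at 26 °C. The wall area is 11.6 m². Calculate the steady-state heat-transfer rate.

Model the wall as resistances in series:
R_aluminium = L/(kA) = 0.0059/(221×11.6) = 2.301×10^-6 K/W
R_vermiculite fill = L/(kA) = 0.145/(0.072×11.6) = 0.1736 K/W
R_carbon steel = L/(kA) = 0.0037/(47.1×11.6) = 6.772×10^-6 K/W
R_total = 0.1736 K/W
Q = ΔT / R_total = 356 / 0.1736

Q ≈ 2050 W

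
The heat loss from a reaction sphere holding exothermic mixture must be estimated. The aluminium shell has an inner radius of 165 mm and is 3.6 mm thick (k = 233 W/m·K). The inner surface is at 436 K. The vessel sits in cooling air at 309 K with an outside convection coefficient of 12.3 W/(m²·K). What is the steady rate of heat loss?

Q ≈ 558 W

Spherical conduction: R = (1/r_in − 1/r_out)/(4πk) per layer; series-sum.
R_aluminium shell = (1/0.165 − 1/0.1686)/(4π×233) = 4.42×10^-5 K/W
R_outer film = 1/(h·4πr_o²) = 1/(12.3×4π×0.1686²) = 0.2276 K/W
R_total = 0.2276 K/W
Q = ΔT/R_total = 127/0.2276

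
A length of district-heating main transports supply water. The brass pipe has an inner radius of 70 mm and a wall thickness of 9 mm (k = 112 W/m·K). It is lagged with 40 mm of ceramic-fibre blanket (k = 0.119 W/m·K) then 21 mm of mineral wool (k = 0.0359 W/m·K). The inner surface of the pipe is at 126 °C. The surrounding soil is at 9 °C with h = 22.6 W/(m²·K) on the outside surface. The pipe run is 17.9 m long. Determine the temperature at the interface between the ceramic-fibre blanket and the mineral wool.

T ≈ 77.4 °C

Cylindrical conduction, so R = ln(r₂/r₁)/(2πkL) per layer, in series:
R_brass pipe wall = ln(79/70)/(2π×112×17.9) = 9.602×10^-6 K/W
R_ceramic-fibre blanket = ln(119/79)/(2π×0.119×17.9) = 0.03061 K/W
R_mineral wool = ln(140/119)/(2π×0.0359×17.9) = 0.04025 K/W
R_outer film = 1/(h_o·2πr_oL) = 1/(22.6×2π×0.14×17.9) = 0.00281 K/W
R_total = 0.07368 K/W
Q = ΔT/R_total = 117/0.07368
Q = 1590 W
T_interface = T_inner − Q·ΣR(inner→interface) = 126 − 1590×0.03062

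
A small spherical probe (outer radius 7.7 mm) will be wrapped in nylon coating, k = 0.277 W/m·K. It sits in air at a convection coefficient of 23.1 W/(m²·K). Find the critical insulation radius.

For a sphere r_cr = 2k/h = 2×0.277/23.1
r_cr = 24 mm; since the bare radius (7.7 mm) is below r_cr, adding a thin layer of insulation will *increase* heat loss.

r_cr ≈ 24 mm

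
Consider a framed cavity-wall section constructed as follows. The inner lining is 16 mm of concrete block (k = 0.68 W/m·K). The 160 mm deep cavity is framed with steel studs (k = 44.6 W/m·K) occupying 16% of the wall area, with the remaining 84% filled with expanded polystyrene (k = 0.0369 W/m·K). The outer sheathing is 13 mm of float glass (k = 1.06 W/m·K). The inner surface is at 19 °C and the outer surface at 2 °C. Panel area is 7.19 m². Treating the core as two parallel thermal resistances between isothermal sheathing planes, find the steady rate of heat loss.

Sheathing layers in series; stud and cavity paths in parallel between them.
R_inner = 0.016/(0.68×7.19) = 0.003273 K/W
R_stud  = 0.16/(44.6×0.16×7.19) = 0.003118 K/W
R_cav   = 0.16/(0.0369×0.84×7.19) = 0.7179 K/W
1/R_core = 1/R_stud + 1/R_cav → R_core = 0.003105 K/W
R_outer = 0.013/(1.06×7.19) = 0.001706 K/W
R_total = 0.008083 K/W
Q = ΔT/R_total = 17/0.008083

Q ≈ 2100 W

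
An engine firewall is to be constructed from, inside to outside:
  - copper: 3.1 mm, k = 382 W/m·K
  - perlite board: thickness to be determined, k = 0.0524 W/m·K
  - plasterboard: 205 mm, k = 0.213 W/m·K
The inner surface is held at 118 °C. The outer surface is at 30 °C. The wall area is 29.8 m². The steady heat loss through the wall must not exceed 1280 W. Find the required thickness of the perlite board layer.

L ≈ 56.9 mm

Model the wall as resistances in series:
R_copper = L/(kA) = 0.0031/(382×29.8) = 2.723×10^-7 K/W
R_plasterboard = L/(kA) = 0.205/(0.213×29.8) = 0.0323 K/W
Sum of the known resistances R_other = 0.0323 K/W
Required total resistance R_tot = ΔT/Q_allow = 88/1280 = 0.06875 K/W
R_perlite board = R_tot − R_other = 0.03645 K/W
L = R·k·A = 0.03645×0.0524×29.8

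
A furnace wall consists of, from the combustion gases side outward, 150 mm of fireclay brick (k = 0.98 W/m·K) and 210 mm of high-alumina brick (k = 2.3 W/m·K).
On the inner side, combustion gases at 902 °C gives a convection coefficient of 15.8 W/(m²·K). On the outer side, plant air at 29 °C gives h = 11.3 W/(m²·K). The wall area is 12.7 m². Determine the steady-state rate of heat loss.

Model the wall as resistances in series:
R_inner film = 1/(h_i·A) = 1/(15.8×12.7) = 0.004984 K/W
R_fireclay brick = L/(kA) = 0.15/(0.98×12.7) = 0.01205 K/W
R_high-alumina brick = L/(kA) = 0.21/(2.3×12.7) = 0.007189 K/W
R_outer film = 1/(h_o·A) = 1/(11.3×12.7) = 0.006968 K/W
R_total = 0.03119 K/W
Q = ΔT / R_total = 873 / 0.03119

Q ≈ 28000 W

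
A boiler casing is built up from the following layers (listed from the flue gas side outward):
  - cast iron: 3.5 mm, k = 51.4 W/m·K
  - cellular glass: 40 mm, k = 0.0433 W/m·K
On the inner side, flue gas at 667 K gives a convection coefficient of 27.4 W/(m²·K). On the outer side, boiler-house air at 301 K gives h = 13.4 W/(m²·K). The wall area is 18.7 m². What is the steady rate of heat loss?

Using the resistance-network approach (series):
R_inner film = 1/(h_i·A) = 1/(27.4×18.7) = 0.001952 K/W
R_cast iron = L/(kA) = 0.0035/(51.4×18.7) = 3.641×10^-6 K/W
R_cellular glass = L/(kA) = 0.04/(0.0433×18.7) = 0.0494 K/W
R_outer film = 1/(h_o·A) = 1/(13.4×18.7) = 0.003991 K/W
R_total = 0.05535 K/W
Q = ΔT / R_total = 366 / 0.05535

Q ≈ 6610 W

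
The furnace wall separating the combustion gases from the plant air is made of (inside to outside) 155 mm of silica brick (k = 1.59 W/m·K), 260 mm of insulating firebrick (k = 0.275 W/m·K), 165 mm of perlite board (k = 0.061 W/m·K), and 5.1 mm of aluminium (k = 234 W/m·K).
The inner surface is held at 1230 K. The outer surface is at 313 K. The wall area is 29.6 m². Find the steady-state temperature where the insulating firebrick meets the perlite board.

Series thermal resistances:
R_silica brick = L/(kA) = 0.155/(1.59×29.6) = 0.003293 K/W
R_insulating firebrick = L/(kA) = 0.26/(0.275×29.6) = 0.03194 K/W
R_perlite board = L/(kA) = 0.165/(0.061×29.6) = 0.09138 K/W
R_aluminium = L/(kA) = 0.0051/(234×29.6) = 7.363×10^-7 K/W
R_total = 0.1266 K/W;  Q = ΔT/R_total = 917/0.1266 = 7242 W
T_interface = T_inner − Q·ΣR(inner→interface) = 1230 − 7240×0.03523

T ≈ 975 K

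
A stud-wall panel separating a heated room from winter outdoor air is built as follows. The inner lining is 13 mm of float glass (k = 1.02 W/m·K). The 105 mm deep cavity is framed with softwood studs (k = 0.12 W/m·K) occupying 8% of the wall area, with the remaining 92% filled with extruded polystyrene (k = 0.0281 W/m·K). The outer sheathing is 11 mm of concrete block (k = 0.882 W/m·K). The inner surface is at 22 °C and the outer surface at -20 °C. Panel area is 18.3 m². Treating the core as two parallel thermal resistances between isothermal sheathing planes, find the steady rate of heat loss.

Sheathing layers in series; stud and cavity paths in parallel between them.
R_inner = 0.013/(1.02×18.3) = 6.965×10^-4 K/W
R_stud  = 0.105/(0.12×0.08×18.3) = 0.5977 K/W
R_cav   = 0.105/(0.0281×0.92×18.3) = 0.2219 K/W
1/R_core = 1/R_stud + 1/R_cav → R_core = 0.1618 K/W
R_outer = 0.011/(0.882×18.3) = 6.815×10^-4 K/W
R_total = 0.1632 K/W
Q = ΔT/R_total = 42/0.1632

Q ≈ 257 W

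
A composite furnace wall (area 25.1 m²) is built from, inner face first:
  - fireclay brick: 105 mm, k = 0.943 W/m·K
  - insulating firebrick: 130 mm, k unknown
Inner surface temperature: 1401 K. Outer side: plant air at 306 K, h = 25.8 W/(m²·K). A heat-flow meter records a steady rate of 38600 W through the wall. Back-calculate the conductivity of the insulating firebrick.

k ≈ 0.231 W/(m·K)

Model the wall as resistances in series:
R_fireclay brick = L/(kA) = 0.105/(0.943×25.1) = 0.004436 K/W
R_outer film = 1/(h_o·A) = 1/(25.8×25.1) = 0.001544 K/W
Sum of known resistances R_other = 0.00598 K/W
Total R = ΔT/Q = 1095/38600 = 0.02837 K/W
R_insulating firebrick = R_total − R_other = 0.02239 K/W
k = L/(R·A) = 0.13/(0.02239×25.1)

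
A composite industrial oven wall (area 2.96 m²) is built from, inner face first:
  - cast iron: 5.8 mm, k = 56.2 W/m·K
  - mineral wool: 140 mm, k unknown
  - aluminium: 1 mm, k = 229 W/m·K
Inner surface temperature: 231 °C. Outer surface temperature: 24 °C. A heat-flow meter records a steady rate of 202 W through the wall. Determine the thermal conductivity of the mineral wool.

Series thermal resistances:
R_cast iron = L/(kA) = 0.0058/(56.2×2.96) = 3.487×10^-5 K/W
R_aluminium = L/(kA) = 0.001/(229×2.96) = 1.475×10^-6 K/W
Sum of known resistances R_other = 3.634×10^-5 K/W
Total R = ΔT/Q = 207/202 = 1.025 K/W
R_mineral wool = R_total − R_other = 1.025 K/W
k = L/(R·A) = 0.14/(1.025×2.96)

k ≈ 0.0462 W/(m·K)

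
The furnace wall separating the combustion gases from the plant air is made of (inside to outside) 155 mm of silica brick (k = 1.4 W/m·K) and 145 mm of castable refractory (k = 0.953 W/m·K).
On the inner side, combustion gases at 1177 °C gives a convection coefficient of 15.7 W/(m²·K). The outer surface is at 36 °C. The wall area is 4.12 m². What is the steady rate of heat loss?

Q ≈ 14400 W

Model the wall as resistances in series:
R_inner film = 1/(h_i·A) = 1/(15.7×4.12) = 0.01546 K/W
R_silica brick = L/(kA) = 0.155/(1.4×4.12) = 0.02687 K/W
R_castable refractory = L/(kA) = 0.145/(0.953×4.12) = 0.03693 K/W
R_total = 0.07926 K/W
Q = ΔT / R_total = 1141 / 0.07926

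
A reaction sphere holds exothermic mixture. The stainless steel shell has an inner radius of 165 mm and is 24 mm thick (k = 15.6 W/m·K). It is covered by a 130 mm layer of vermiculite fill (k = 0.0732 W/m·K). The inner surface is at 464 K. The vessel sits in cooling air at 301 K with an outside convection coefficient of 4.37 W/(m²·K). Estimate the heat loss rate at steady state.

Radial (spherical) resistances in series:
R_stainless steel shell = (1/0.165 − 1/0.189)/(4π×15.6) = 0.003926 K/W
R_vermiculite fill = (1/0.189 − 1/0.319)/(4π×0.0732) = 2.344 K/W
R_outer film = 1/(h·4πr_o²) = 1/(4.37×4π×0.319²) = 0.1789 K/W
R_total = 2.527 K/W
Q = ΔT/R_total = 163/2.527

Q ≈ 64.5 W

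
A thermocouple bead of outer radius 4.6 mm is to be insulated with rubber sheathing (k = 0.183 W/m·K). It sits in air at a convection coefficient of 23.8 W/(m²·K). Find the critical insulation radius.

r_cr ≈ 15.4 mm

For a sphere r_cr = 2k/h = 2×0.183/23.8
r_cr = 15.4 mm; since the bare radius (4.6 mm) is below r_cr, adding a thin layer of insulation will *increase* heat loss.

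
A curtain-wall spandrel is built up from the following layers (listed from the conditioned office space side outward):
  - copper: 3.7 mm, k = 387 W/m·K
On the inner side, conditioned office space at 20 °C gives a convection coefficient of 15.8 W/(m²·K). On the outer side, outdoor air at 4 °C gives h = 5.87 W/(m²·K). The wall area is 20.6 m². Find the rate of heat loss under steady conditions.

Q ≈ 1410 W

Using the resistance-network approach (series):
R_inner film = 1/(h_i·A) = 1/(15.8×20.6) = 0.003072 K/W
R_copper = L/(kA) = 0.0037/(387×20.6) = 4.641×10^-7 K/W
R_outer film = 1/(h_o·A) = 1/(5.87×20.6) = 0.00827 K/W
R_total = 0.01134 K/W
Q = ΔT / R_total = 16 / 0.01134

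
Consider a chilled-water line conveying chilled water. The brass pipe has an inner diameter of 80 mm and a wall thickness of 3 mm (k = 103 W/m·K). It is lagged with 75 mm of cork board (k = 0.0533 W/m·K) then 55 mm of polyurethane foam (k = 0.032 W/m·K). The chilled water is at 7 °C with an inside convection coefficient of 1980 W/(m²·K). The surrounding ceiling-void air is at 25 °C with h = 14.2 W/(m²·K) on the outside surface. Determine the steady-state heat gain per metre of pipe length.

Treating each annulus and film as a series resistance:
R_inner film = 1/(h_i·2πr₁L) = 1/(1980×2π×0.04×1) = 0.00201 K/W
R_brass pipe wall = ln(43/40)/(2π×103×1) = 1.117×10^-4 K/W
R_cork board = ln(118/43)/(2π×0.0533×1) = 3.014 K/W
R_polyurethane foam = ln(173/118)/(2π×0.032×1) = 1.903 K/W
R_outer film = 1/(h_o·2πr_oL) = 1/(14.2×2π×0.173×1) = 0.06479 K/W
R_total = 4.984 K/W
Q = ΔT/R_total = 18/4.984

q′ ≈ 3.61 W/m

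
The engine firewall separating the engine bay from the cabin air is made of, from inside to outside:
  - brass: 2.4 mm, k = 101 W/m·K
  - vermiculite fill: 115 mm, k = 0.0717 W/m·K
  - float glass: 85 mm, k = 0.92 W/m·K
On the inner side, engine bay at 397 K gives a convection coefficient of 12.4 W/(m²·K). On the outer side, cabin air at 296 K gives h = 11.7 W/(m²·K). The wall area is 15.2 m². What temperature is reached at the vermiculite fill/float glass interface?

Treating each layer as a thermal resistance in series:
R_inner film = 1/(h_i·A) = 1/(12.4×15.2) = 0.005306 K/W
R_brass = L/(kA) = 0.0024/(101×15.2) = 1.563×10^-6 K/W
R_vermiculite fill = L/(kA) = 0.115/(0.0717×15.2) = 0.1055 K/W
R_float glass = L/(kA) = 0.085/(0.92×15.2) = 0.006078 K/W
R_outer film = 1/(h_o·A) = 1/(11.7×15.2) = 0.005623 K/W
R_total = 0.1225 K/W;  Q = ΔT/R_total = 101/0.1225 = 824.3 W
T_interface = T_inner − Q·ΣR(inner→interface) = 397 − 824×0.1108

T ≈ 306 K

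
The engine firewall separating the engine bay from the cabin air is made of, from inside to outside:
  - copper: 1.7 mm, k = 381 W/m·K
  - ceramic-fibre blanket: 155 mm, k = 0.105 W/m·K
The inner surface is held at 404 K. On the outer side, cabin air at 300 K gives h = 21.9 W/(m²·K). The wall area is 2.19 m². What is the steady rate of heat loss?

Q ≈ 150 W

Thermal resistances in series:
R_copper = L/(kA) = 0.0017/(381×2.19) = 2.037×10^-6 K/W
R_ceramic-fibre blanket = L/(kA) = 0.155/(0.105×2.19) = 0.6741 K/W
R_outer film = 1/(h_o·A) = 1/(21.9×2.19) = 0.02085 K/W
R_total = 0.6949 K/W
Q = ΔT / R_total = 104 / 0.6949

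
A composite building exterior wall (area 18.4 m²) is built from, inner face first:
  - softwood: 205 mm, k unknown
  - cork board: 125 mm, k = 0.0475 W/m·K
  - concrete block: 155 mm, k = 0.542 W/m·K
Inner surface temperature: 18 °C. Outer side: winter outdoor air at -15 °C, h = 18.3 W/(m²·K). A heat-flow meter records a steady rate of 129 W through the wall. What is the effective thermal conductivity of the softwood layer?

k ≈ 0.118 W/(m·K)

Using the resistance-network approach (series):
R_cork board = L/(kA) = 0.125/(0.0475×18.4) = 0.143 K/W
R_concrete block = L/(kA) = 0.155/(0.542×18.4) = 0.01554 K/W
R_outer film = 1/(h_o·A) = 1/(18.3×18.4) = 0.00297 K/W
Sum of known resistances R_other = 0.1615 K/W
Total R = ΔT/Q = 33/129 = 0.2558 K/W
R_softwood = R_total − R_other = 0.09428 K/W
k = L/(R·A) = 0.205/(0.09428×18.4)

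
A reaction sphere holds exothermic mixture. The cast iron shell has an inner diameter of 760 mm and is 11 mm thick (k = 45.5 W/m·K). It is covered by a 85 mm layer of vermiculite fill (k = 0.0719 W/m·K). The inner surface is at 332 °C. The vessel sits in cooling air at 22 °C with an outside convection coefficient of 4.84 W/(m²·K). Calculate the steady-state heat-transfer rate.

Each spherical layer contributes R = (1/r_i − 1/r_o)/(4πk):
R_cast iron shell = (1/0.38 − 1/0.391)/(4π×45.5) = 1.295×10^-4 K/W
R_vermiculite fill = (1/0.391 − 1/0.476)/(4π×0.0719) = 0.5055 K/W
R_outer film = 1/(h·4πr_o²) = 1/(4.84×4π×0.476²) = 0.07257 K/W
R_total = 0.5782 K/W
Q = ΔT/R_total = 310/0.5782

Q ≈ 536 W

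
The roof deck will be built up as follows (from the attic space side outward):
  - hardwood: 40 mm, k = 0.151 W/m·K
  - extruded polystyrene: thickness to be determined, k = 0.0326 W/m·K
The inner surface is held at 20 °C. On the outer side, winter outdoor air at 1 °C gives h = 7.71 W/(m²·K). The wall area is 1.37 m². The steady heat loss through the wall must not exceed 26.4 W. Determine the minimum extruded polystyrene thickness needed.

L ≈ 19.3 mm

Using the resistance-network approach (series):
R_hardwood = L/(kA) = 0.04/(0.151×1.37) = 0.1934 K/W
R_outer film = 1/(h_o·A) = 1/(7.71×1.37) = 0.09467 K/W
Sum of the known resistances R_other = 0.288 K/W
Required total resistance R_tot = ΔT/Q_allow = 19/26.4 = 0.7197 K/W
R_extruded polystyrene = R_tot − R_other = 0.4317 K/W
L = R·k·A = 0.4317×0.0326×1.37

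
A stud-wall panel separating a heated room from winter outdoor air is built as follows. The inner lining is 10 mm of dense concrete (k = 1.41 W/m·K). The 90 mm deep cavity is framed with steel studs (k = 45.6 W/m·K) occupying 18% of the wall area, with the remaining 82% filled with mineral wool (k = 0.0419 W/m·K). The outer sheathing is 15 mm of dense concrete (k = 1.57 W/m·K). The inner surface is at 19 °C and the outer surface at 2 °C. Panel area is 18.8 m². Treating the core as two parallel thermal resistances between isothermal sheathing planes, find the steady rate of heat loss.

Q ≈ 11600 W

Sheathing layers in series; stud and cavity paths in parallel between them.
R_inner = 0.01/(1.41×18.8) = 3.772×10^-4 K/W
R_stud  = 0.09/(45.6×0.18×18.8) = 5.832×10^-4 K/W
R_cav   = 0.09/(0.0419×0.82×18.8) = 0.1393 K/W
1/R_core = 1/R_stud + 1/R_cav → R_core = 5.808×10^-4 K/W
R_outer = 0.015/(1.57×18.8) = 5.082×10^-4 K/W
R_total = 0.001466 K/W
Q = ΔT/R_total = 17/0.001466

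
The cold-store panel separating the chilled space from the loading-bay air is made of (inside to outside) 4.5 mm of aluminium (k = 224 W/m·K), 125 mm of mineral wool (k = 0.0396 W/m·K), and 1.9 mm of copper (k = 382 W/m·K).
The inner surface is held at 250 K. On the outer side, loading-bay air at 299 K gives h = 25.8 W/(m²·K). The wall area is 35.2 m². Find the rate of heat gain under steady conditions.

Q ≈ 540 W

Treating each layer as a thermal resistance in series:
R_aluminium = L/(kA) = 0.0045/(224×35.2) = 5.707×10^-7 K/W
R_mineral wool = L/(kA) = 0.125/(0.0396×35.2) = 0.08968 K/W
R_copper = L/(kA) = 0.0019/(382×35.2) = 1.413×10^-7 K/W
R_outer film = 1/(h_o·A) = 1/(25.8×35.2) = 0.001101 K/W
R_total = 0.09078 K/W
Q = ΔT / R_total = 49 / 0.09078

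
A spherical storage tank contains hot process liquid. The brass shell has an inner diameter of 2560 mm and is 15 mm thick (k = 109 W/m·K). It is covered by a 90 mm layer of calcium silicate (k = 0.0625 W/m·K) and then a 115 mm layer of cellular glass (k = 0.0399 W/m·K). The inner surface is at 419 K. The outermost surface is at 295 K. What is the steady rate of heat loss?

For a spherical shell R = (1/r₁ − 1/r₂)/(4πk); film R = 1/(h·4πr²). In series:
R_brass shell = (1/1.28 − 1/1.295)/(4π×109) = 6.607×10^-6 K/W
R_calcium silicate = (1/1.295 − 1/1.385)/(4π×0.0625) = 0.06389 K/W
R_cellular glass = (1/1.385 − 1/1.5)/(4π×0.0399) = 0.1104 K/W
R_total = 0.1743 K/W
Q = ΔT/R_total = 124/0.1743

Q ≈ 711 W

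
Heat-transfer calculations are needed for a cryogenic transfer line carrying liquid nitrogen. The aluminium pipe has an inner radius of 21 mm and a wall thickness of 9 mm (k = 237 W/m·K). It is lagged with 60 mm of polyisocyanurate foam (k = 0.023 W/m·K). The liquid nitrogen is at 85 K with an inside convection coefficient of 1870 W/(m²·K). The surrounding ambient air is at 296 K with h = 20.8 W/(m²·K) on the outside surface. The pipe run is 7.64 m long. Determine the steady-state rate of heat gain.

Radial resistances (cylindrical: R_cond = ln(r_o/r_i)/(2πkL), R_conv = 1/(h·2πrL)):
R_inner film = 1/(h_i·2πr₁L) = 1/(1870×2π×0.021×7.64) = 5.305×10^-4 K/W
R_aluminium pipe wall = ln(30/21)/(2π×237×7.64) = 3.135×10^-5 K/W
R_polyisocyanurate foam = ln(90/30)/(2π×0.023×7.64) = 0.995 K/W
R_outer film = 1/(h_o·2πr_oL) = 1/(20.8×2π×0.09×7.64) = 0.01113 K/W
R_total = 1.007 K/W
Q = ΔT/R_total = 211/1.007

Q ≈ 210 W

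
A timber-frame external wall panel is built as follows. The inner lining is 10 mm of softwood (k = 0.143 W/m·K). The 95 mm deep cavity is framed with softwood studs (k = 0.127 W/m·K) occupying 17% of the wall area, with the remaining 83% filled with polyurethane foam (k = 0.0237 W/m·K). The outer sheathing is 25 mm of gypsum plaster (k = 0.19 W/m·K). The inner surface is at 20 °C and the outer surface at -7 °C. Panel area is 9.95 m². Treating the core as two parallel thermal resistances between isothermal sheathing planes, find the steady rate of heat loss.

Sheathing layers in series; stud and cavity paths in parallel between them.
R_inner = 0.01/(0.143×9.95) = 0.007028 K/W
R_stud  = 0.095/(0.127×0.17×9.95) = 0.4422 K/W
R_cav   = 0.095/(0.0237×0.83×9.95) = 0.4854 K/W
1/R_core = 1/R_stud + 1/R_cav → R_core = 0.2314 K/W
R_outer = 0.025/(0.19×9.95) = 0.01322 K/W
R_total = 0.2517 K/W
Q = ΔT/R_total = 27/0.2517

Q ≈ 107 W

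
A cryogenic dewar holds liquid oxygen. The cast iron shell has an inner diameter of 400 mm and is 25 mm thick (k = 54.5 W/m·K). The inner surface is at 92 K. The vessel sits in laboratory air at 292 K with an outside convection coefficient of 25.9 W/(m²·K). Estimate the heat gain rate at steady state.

Spherical conduction: R = (1/r_in − 1/r_out)/(4πk) per layer; series-sum.
R_cast iron shell = (1/0.2 − 1/0.225)/(4π×54.5) = 8.112×10^-4 K/W
R_outer film = 1/(h·4πr_o²) = 1/(25.9×4π×0.225²) = 0.06069 K/W
R_total = 0.0615 K/W
Q = ΔT/R_total = 200/0.0615

Q ≈ 3250 W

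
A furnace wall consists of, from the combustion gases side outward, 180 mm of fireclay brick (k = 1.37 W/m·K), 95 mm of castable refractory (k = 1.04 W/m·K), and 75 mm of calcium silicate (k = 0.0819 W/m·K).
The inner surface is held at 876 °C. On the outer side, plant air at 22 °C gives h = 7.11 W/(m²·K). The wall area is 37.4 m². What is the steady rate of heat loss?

Q ≈ 25000 W

Thermal resistances in series:
R_fireclay brick = L/(kA) = 0.18/(1.37×37.4) = 0.003513 K/W
R_castable refractory = L/(kA) = 0.095/(1.04×37.4) = 0.002442 K/W
R_calcium silicate = L/(kA) = 0.075/(0.0819×37.4) = 0.02449 K/W
R_outer film = 1/(h_o·A) = 1/(7.11×37.4) = 0.003761 K/W
R_total = 0.0342 K/W
Q = ΔT / R_total = 854 / 0.0342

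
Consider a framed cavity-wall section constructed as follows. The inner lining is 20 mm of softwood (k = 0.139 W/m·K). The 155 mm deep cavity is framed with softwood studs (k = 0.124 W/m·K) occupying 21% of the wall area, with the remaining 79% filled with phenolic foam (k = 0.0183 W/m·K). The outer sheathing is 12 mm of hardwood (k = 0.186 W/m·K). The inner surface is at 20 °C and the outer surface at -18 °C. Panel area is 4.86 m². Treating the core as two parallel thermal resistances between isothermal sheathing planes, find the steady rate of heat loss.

Q ≈ 45.8 W

Sheathing layers in series; stud and cavity paths in parallel between them.
R_inner = 0.02/(0.139×4.86) = 0.02961 K/W
R_stud  = 0.155/(0.124×0.21×4.86) = 1.225 K/W
R_cav   = 0.155/(0.0183×0.79×4.86) = 2.206 K/W
1/R_core = 1/R_stud + 1/R_cav → R_core = 0.7875 K/W
R_outer = 0.012/(0.186×4.86) = 0.01327 K/W
R_total = 0.8304 K/W
Q = ΔT/R_total = 38/0.8304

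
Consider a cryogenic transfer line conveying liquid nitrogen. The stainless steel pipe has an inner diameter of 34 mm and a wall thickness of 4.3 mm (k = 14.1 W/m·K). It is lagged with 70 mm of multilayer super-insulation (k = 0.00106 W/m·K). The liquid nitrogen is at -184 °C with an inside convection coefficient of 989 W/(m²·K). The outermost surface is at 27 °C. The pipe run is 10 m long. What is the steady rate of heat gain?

Q ≈ 9.65 W

Cylindrical conduction, so R = ln(r₂/r₁)/(2πkL) per layer, in series:
R_inner film = 1/(h_i·2πr₁L) = 1/(989×2π×0.017×10) = 9.466×10^-4 K/W
R_stainless steel pipe wall = ln(21.3/17)/(2π×14.1×10) = 2.545×10^-4 K/W
R_multilayer super-insulation = ln(91.3/21.3)/(2π×0.00106×10) = 21.85 K/W
R_total = 21.85 K/W
Q = ΔT/R_total = 211/21.85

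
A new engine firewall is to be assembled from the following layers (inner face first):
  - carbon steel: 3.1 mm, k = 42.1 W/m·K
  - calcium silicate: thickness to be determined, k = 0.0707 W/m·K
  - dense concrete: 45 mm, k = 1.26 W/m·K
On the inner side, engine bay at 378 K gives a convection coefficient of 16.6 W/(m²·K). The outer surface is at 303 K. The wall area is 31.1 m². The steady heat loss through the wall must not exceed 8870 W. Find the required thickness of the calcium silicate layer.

Using the resistance-network approach (series):
R_inner film = 1/(h_i·A) = 1/(16.6×31.1) = 0.001937 K/W
R_carbon steel = L/(kA) = 0.0031/(42.1×31.1) = 2.368×10^-6 K/W
R_dense concrete = L/(kA) = 0.045/(1.26×31.1) = 0.001148 K/W
Sum of the known resistances R_other = 0.003088 K/W
Required total resistance R_tot = ΔT/Q_allow = 75/8870 = 0.008455 K/W
R_calcium silicate = R_tot − R_other = 0.005368 K/W
L = R·k·A = 0.005368×0.0707×31.1

L ≈ 11.8 mm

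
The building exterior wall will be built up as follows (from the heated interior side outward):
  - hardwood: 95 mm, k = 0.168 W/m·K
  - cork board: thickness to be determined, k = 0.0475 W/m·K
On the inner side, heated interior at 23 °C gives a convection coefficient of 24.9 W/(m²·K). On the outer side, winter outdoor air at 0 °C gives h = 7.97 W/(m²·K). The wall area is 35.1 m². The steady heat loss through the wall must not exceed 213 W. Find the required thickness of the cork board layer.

L ≈ 145 mm

Model the wall as resistances in series:
R_inner film = 1/(h_i·A) = 1/(24.9×35.1) = 0.001144 K/W
R_hardwood = L/(kA) = 0.095/(0.168×35.1) = 0.01611 K/W
R_outer film = 1/(h_o·A) = 1/(7.97×35.1) = 0.003575 K/W
Sum of the known resistances R_other = 0.02083 K/W
Required total resistance R_tot = ΔT/Q_allow = 23/213 = 0.108 K/W
R_cork board = R_tot − R_other = 0.08715 K/W
L = R·k·A = 0.08715×0.0475×35.1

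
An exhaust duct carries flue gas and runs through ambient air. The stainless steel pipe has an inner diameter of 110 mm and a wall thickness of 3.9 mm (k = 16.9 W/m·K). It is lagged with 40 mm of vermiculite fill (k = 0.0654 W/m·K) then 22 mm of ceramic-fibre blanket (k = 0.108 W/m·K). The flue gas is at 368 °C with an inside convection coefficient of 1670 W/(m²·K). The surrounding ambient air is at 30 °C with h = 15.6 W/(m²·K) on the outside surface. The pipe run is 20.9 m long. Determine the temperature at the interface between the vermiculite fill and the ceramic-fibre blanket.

T ≈ 108 °C

Radial resistances (cylindrical: R_cond = ln(r_o/r_i)/(2πkL), R_conv = 1/(h·2πrL)):
R_inner film = 1/(h_i·2πr₁L) = 1/(1670×2π×0.055×20.9) = 8.291×10^-5 K/W
R_stainless steel pipe wall = ln(58.9/55)/(2π×16.9×20.9) = 3.087×10^-5 K/W
R_vermiculite fill = ln(98.9/58.9)/(2π×0.0654×20.9) = 0.06035 K/W
R_ceramic-fibre blanket = ln(120.9/98.9)/(2π×0.108×20.9) = 0.01416 K/W
R_outer film = 1/(h_o·2πr_oL) = 1/(15.6×2π×0.1209×20.9) = 0.004038 K/W
R_total = 0.07866 K/W
Q = ΔT/R_total = 338/0.07866
Q = 4300 W
T_interface = T_inner − Q·ΣR(inner→interface) = 368 − 4300×0.06046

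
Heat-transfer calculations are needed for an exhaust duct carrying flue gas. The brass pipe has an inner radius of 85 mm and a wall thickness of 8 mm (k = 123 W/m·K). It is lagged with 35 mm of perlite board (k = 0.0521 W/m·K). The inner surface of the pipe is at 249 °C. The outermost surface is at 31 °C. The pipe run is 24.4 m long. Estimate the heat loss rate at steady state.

For a radial system each layer contributes R = ln(r_out/r_in)/(2πkL); films add R = 1/(hA).
R_brass pipe wall = ln(93/85)/(2π×123×24.4) = 4.77×10^-6 K/W
R_perlite board = ln(128/93)/(2π×0.0521×24.4) = 0.03999 K/W
R_total = 0.04 K/W
Q = ΔT/R_total = 218/0.04

Q ≈ 5450 W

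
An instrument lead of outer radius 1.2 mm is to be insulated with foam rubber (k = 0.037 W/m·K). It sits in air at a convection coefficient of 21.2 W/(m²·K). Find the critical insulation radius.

For a cylinder r_cr = k/h = 0.037/21.2
r_cr = 1.75 mm; since the bare radius (1.2 mm) is below r_cr, adding a thin layer of insulation will *increase* heat loss.

r_cr ≈ 1.75 mm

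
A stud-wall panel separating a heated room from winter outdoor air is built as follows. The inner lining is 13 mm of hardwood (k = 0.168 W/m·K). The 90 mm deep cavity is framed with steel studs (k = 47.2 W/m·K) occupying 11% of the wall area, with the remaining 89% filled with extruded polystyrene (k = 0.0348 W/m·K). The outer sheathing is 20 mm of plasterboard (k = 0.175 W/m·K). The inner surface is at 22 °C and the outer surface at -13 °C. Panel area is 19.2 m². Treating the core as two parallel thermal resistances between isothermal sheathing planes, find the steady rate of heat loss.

Sheathing layers in series; stud and cavity paths in parallel between them.
R_inner = 0.013/(0.168×19.2) = 0.00403 K/W
R_stud  = 0.09/(47.2×0.11×19.2) = 9.028×10^-4 K/W
R_cav   = 0.09/(0.0348×0.89×19.2) = 0.1513 K/W
1/R_core = 1/R_stud + 1/R_cav → R_core = 8.975×10^-4 K/W
R_outer = 0.02/(0.175×19.2) = 0.005952 K/W
R_total = 0.01088 K/W
Q = ΔT/R_total = 35/0.01088

Q ≈ 3220 W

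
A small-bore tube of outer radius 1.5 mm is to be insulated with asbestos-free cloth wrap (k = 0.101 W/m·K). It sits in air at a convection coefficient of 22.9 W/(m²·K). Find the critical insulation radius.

r_cr ≈ 4.41 mm

For a cylinder r_cr = k/h = 0.101/22.9
r_cr = 4.41 mm; since the bare radius (1.5 mm) is below r_cr, adding a thin layer of insulation will *increase* heat loss.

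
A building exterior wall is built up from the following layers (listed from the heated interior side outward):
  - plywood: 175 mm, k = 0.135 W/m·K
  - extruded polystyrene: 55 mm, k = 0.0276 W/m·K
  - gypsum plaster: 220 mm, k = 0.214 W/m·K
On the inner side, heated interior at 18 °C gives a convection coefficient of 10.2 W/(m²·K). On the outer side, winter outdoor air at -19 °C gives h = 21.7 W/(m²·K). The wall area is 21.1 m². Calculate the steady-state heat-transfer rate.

Treating each layer as a thermal resistance in series:
R_inner film = 1/(h_i·A) = 1/(10.2×21.1) = 0.004646 K/W
R_plywood = L/(kA) = 0.175/(0.135×21.1) = 0.06144 K/W
R_extruded polystyrene = L/(kA) = 0.055/(0.0276×21.1) = 0.09444 K/W
R_gypsum plaster = L/(kA) = 0.22/(0.214×21.1) = 0.04872 K/W
R_outer film = 1/(h_o·A) = 1/(21.7×21.1) = 0.002184 K/W
R_total = 0.2114 K/W
Q = ΔT / R_total = 37 / 0.2114

Q ≈ 175 W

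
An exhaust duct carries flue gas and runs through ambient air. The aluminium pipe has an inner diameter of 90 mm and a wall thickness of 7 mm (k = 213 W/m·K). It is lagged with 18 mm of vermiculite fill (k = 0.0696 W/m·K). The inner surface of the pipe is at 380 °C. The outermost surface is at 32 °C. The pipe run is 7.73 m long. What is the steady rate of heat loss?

Q ≈ 3960 W

Per-layer cylindrical resistances, series-summed:
R_aluminium pipe wall = ln(52/45)/(2π×213×7.73) = 1.398×10^-5 K/W
R_vermiculite fill = ln(70/52)/(2π×0.0696×7.73) = 0.08793 K/W
R_total = 0.08795 K/W
Q = ΔT/R_total = 348/0.08795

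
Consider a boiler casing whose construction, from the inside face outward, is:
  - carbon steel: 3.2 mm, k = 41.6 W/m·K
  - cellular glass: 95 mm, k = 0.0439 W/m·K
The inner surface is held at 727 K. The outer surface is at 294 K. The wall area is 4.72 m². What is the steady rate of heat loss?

Q ≈ 944 W

Thermal resistances in series:
R_carbon steel = L/(kA) = 0.0032/(41.6×4.72) = 1.63×10^-5 K/W
R_cellular glass = L/(kA) = 0.095/(0.0439×4.72) = 0.4585 K/W
R_total = 0.4585 K/W
Q = ΔT / R_total = 433 / 0.4585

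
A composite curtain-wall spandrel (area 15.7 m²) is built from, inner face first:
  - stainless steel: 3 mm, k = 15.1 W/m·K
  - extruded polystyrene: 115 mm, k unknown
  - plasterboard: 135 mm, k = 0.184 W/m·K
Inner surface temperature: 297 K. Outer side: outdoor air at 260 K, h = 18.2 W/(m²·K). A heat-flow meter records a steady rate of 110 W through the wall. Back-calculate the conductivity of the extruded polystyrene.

k ≈ 0.0256 W/(m·K)

Model the wall as resistances in series:
R_stainless steel = L/(kA) = 0.003/(15.1×15.7) = 1.265×10^-5 K/W
R_plasterboard = L/(kA) = 0.135/(0.184×15.7) = 0.04673 K/W
R_outer film = 1/(h_o·A) = 1/(18.2×15.7) = 0.0035 K/W
Sum of known resistances R_other = 0.05024 K/W
Total R = ΔT/Q = 37/110 = 0.3364 K/W
R_extruded polystyrene = R_total − R_other = 0.2861 K/W
k = L/(R·A) = 0.115/(0.2861×15.7)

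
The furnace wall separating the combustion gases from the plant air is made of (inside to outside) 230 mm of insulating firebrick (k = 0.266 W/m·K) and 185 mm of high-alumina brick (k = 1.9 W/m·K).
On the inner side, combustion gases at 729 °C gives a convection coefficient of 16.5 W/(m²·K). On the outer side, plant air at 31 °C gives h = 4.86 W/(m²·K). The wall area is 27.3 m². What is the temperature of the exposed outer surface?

Model the wall as resistances in series:
R_inner film = 1/(h_i·A) = 1/(16.5×27.3) = 0.00222 K/W
R_insulating firebrick = L/(kA) = 0.23/(0.266×27.3) = 0.03167 K/W
R_high-alumina brick = L/(kA) = 0.185/(1.9×27.3) = 0.003567 K/W
R_outer film = 1/(h_o·A) = 1/(4.86×27.3) = 0.007537 K/W
R_total = 0.045 K/W;  Q = ΔT/R_total = 698/0.045 = 15510 W
T_interface = T_inner − Q·ΣR(inner→interface) = 729 − 15500×0.03746

T ≈ 148 °C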